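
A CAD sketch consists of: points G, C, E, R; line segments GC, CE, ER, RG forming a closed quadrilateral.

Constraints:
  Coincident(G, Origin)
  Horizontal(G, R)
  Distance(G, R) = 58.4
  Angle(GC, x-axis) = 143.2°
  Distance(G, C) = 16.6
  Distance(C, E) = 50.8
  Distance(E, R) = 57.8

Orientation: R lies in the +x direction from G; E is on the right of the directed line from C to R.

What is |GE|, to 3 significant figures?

36.2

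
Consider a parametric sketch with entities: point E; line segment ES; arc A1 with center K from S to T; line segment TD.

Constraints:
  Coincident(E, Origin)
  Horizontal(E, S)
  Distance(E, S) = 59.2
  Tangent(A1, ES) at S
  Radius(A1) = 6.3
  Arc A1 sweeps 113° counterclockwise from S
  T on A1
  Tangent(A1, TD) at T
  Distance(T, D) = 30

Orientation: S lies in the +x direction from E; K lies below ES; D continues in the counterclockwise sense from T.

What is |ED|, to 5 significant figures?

74.594

E is at the origin; E and S share the same y with |ES| = 59.2 and S on the +x side, so S = (59.200, 0.0000). Tangency of A1 to ES means the radius KS is perpendicular to ES, so K = S + (0, -6.3) = (59.200, -6.3000). On A1, S sits at bearing 90° from K; a 113° counterclockwise sweep puts T at bearing 203°, so T = K + 6.3·(cos 203°, sin 203°) = (53.401, -8.7616). The tangent condition forces KT to be normal to TD, so TD runs along (−sin 203°, cos 203°); with |TD| = 30.0, D = (65.123, -36.377). Then |ED| = |D − E| = 74.594.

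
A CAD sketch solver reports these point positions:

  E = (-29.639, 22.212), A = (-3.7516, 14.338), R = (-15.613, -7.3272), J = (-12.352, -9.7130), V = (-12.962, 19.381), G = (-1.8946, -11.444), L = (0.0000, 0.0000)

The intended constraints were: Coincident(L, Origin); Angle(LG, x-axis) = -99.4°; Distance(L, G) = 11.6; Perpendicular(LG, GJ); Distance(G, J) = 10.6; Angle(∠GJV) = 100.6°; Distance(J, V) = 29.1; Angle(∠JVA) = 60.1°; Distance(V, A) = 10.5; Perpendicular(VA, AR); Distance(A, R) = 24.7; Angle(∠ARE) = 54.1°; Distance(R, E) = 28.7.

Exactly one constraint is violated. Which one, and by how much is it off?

Distance(R, E) = 28.7 — off by 4.00.

L = (0.00, 0.00) ✓; LG at -99.40° ✓; |LG| = 11.60 ✓; ∠(LG, GJ) = 90.00° ✓; |GJ| = 10.60 ✓; ∠GJV = 100.6° ✓; |JV| = 29.10 ✓; ∠JVA = 60.10° ✓; |VA| = 10.50 ✓; ∠(VA, AR) = 90.00° ✓; |AR| = 24.70 ✓; ∠ARE = 54.10° ✓; |RE| = 32.70 ✗.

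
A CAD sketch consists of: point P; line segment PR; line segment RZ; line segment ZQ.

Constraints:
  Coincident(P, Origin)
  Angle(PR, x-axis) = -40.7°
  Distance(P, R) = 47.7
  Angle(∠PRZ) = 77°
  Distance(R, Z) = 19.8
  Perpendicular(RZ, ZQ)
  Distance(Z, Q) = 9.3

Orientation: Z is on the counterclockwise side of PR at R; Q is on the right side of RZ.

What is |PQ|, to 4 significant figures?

56.51

∠PRZ = 77.0°, so RZ runs at -40.7° + (180° − 77.0°) = 62.30° from the x-axis; with |RZ| = 19.8, Z = R + 19.8·(cos 62.30°, sin 62.30°) = (45.37, -13.57). RZ ⟂ ZQ; with |ZQ| = 9.3 on the right of RZ, Q = Z + 9.3·(0.8854, -0.4648) = (53.60, -17.90). Then |PQ| = |Q − P| = 56.51.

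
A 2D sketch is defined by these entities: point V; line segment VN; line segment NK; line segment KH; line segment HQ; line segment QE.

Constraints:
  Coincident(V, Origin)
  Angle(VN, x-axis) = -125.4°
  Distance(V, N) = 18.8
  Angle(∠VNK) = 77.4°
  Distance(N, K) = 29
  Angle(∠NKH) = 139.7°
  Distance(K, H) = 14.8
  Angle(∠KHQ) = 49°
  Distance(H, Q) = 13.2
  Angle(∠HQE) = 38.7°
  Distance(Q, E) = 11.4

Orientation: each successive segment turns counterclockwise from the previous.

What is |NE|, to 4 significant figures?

35.10

∠KHQ = 49.0° gives HQ at 148.5° from the x-axis; with |HQ| = 13.2, Q = (18.70, -15.21). ∠HQE = 38.7° gives QE at -70.20° from the x-axis; with |QE| = 11.4, E = (22.57, -25.94). Then |NE| = |E − N| = 35.10.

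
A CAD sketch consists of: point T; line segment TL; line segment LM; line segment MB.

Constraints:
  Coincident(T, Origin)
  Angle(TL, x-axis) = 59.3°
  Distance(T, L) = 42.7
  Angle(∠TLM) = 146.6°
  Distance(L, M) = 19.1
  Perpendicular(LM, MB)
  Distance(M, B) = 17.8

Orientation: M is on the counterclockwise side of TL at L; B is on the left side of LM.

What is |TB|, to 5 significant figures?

55.044

∠TLM = 146.6°, so LM runs at 59.3° + (180° − 146.6°) = 92.700° from the x-axis; with |LM| = 19.1, M = L + 19.1·(cos 92.700°, sin 92.700°) = (20.900, 55.794). The perpendicularity gives MB at right angles to LM; with |MB| = 17.8 on the left of LM, B = M + 17.8·(-0.99889, -0.047106) = (3.1202, 54.956). Then |TB| = |B − T| = 55.044.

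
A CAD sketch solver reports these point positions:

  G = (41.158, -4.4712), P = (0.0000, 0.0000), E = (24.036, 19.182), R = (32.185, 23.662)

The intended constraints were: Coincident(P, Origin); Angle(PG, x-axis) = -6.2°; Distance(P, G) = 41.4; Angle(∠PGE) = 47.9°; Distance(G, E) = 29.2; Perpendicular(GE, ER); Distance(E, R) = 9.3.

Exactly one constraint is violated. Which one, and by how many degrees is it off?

Perpendicular(GE, ER) — off by 7.10°.

P = (0.00, 0.00) ✓; PG at -6.200° ✓; |PG| = 41.40 ✓; ∠PGE = 47.90° ✓; |GE| = 29.20 ✓; ∠(GE, ER) = 97.10° ✗; |ER| = 9.299 ✓.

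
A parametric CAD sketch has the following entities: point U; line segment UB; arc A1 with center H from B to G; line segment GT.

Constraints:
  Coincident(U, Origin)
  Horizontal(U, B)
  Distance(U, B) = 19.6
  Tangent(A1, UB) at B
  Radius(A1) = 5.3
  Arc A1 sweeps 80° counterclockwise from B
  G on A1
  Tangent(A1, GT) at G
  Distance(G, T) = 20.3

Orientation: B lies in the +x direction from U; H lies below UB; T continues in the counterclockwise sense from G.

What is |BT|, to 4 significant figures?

25.89

U is at the origin; U and B share the same y with |UB| = 19.6 and B on the +x side, so B = (19.60, 0.000). The tangent condition forces HB to be normal to UB, so H = B + (0, -5.3) = (19.60, -5.300). On A1, B sits at bearing 90° from H; an 80° counterclockwise sweep puts G at bearing 170°, so G = H + 5.3·(cos 170°, sin 170°) = (14.38, -4.380). Tangency of A1 to GT means the radius HG is perpendicular to GT, so GT runs along (−sin 170°, cos 170°); with |GT| = 20.3, T = (10.86, -24.37). Then |BT| = |T − B| = 25.89.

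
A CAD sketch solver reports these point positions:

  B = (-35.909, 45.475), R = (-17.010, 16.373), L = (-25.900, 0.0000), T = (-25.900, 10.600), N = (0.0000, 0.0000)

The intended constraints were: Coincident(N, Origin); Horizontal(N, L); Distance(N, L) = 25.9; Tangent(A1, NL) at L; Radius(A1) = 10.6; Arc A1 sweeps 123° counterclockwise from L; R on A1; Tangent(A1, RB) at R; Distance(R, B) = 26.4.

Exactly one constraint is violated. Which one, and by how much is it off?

Distance(R, B) = 26.4 — off by 8.30.

N = (0.00, 0.00) ✓; N.y = 0.00, L.y = 0.00 ✓; |NL| = 25.90 ✓; ∠(TL, LN) = 90.00° ✓; |TL| = 10.60 ✓; bearing(T→R) − bearing(T→L) = 123.0° ✓; |TR| = 10.60 ✓; ∠(TR, RB) = 90.00° ✓; |RB| = 34.70 ✗.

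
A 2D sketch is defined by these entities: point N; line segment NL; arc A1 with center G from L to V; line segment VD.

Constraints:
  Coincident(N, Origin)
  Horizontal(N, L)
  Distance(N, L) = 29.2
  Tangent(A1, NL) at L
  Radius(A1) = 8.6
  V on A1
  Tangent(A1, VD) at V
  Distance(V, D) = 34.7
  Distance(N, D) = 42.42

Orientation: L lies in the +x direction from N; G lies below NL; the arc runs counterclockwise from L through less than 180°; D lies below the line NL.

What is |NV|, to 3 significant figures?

21.9

N is at the origin; NL is horizontal with |NL| = 29.2 and L on the +x side, so L = (29.2, 0.00). A1 meets NL tangentially, so GL is at right angles to NL, so G = L + (0, -8.6) = (29.2, -8.60). Since GV ⟂ VD (tangency), |GD| = √(8.6² + 34.7²) = 35.7 regardless of where V sits on A1. So D lies on both circle(N, 42.42) and circle(G, 35.7); the below-NL intersection is D = (12.9, -40.4). V is the foot of the tangent from D: V = (20.8, -6.63).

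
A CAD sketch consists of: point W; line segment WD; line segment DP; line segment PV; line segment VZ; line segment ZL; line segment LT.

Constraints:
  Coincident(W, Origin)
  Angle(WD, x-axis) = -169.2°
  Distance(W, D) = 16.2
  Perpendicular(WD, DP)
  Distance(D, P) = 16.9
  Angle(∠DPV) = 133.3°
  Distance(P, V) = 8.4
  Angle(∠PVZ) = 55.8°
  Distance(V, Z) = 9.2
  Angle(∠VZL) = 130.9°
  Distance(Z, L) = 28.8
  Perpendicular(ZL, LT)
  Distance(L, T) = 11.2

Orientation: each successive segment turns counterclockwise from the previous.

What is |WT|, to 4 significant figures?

35.75

∠VZL = 130.9° gives ZL at 140.8° from the x-axis; with |ZL| = 28.8, L = (-28.25, 3.249). The perpendicularity gives LT at right angles to ZL, so LT runs at -129.2°; with |LT| = 11.2, T = (-35.33, -5.431). Then |WT| = |T − W| = 35.75.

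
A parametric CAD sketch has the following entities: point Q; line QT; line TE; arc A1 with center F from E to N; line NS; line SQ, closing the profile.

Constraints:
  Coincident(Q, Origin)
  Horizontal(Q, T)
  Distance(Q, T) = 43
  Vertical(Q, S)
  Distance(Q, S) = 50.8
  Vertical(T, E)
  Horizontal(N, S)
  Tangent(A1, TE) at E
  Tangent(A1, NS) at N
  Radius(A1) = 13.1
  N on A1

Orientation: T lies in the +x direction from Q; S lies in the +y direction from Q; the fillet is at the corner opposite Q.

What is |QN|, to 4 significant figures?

58.95

Q is at the origin; QT is horizontal with |QT| = 43.0 and T on the +x side, so T = (43.00, 0.000). QS is vertical with |QS| = 50.8 and S on the +y side, so S = (0.000, 50.80). The virtual corner opposite Q is at (43.00, 50.80). A1 meets TE tangentially, so FE is at right angles to TE and since A1 is tangent to NS there, FN ⟂ NS, with radius 13.1, so the center F sits 13.1 in from both sides at F = (29.90, 37.70). That places the tangent points at E = (43.00, 37.70) on TE and N = (29.90, 50.80) on NS. Then |QN| = |N − Q| = 58.95.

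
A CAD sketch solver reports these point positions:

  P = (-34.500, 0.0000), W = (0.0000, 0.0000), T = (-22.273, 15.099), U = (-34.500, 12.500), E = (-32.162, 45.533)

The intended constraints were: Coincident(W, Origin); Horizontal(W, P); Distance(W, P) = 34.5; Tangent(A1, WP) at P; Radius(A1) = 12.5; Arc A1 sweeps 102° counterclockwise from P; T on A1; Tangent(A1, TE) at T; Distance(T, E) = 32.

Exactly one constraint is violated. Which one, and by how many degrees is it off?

Tangent(A1, TE) at T — off by 6.00°.

W = (0.00, 0.00) ✓; W.y = 0.00, P.y = 0.00 ✓; |WP| = 34.50 ✓; ∠(UP, PW) = 90.00° ✓; |UP| = 12.50 ✓; bearing(U→T) − bearing(U→P) = 102.0° ✓; |UT| = 12.50 ✓; ∠(UT, TE) = 84.00° ✗; |TE| = 32.00 ✓.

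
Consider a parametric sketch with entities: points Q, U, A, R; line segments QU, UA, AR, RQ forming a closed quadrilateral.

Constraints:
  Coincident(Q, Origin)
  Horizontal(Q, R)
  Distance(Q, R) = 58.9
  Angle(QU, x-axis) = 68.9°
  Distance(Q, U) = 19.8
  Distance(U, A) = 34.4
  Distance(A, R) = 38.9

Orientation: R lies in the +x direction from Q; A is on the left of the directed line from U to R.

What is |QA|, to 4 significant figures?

50.56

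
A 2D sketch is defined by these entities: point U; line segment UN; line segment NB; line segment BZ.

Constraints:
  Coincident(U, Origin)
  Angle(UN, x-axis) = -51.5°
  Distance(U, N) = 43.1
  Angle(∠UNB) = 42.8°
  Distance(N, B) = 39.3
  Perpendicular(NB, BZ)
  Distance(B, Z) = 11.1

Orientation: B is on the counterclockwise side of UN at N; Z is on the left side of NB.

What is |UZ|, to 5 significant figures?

19.738

∠UNB = 42.8°, so NB runs at -51.5° + (180° − 42.8°) = 85.700° from the x-axis; with |NB| = 39.3, B = N + 39.3·(cos 85.700°, sin 85.700°) = (29.777, 5.4590). The perpendicularity gives BZ at right angles to NB; with |BZ| = 11.1 on the left of NB, Z = B + 11.1·(-0.99719, 0.074979) = (18.708, 6.2912). Then |UZ| = |Z − U| = 19.738.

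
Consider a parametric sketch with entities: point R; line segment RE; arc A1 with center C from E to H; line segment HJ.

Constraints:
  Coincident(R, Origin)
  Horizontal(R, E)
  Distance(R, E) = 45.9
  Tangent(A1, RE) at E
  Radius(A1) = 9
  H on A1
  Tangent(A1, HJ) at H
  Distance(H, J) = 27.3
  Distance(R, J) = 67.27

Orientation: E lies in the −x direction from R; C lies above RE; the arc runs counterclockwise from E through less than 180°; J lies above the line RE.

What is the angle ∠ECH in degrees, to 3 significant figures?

131°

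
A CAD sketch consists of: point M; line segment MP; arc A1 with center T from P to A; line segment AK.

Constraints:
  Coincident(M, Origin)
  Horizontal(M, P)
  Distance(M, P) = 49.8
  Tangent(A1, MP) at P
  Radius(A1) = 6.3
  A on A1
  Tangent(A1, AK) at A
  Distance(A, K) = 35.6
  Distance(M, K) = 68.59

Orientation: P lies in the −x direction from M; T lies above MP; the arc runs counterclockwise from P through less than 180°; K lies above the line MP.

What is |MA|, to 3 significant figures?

44.5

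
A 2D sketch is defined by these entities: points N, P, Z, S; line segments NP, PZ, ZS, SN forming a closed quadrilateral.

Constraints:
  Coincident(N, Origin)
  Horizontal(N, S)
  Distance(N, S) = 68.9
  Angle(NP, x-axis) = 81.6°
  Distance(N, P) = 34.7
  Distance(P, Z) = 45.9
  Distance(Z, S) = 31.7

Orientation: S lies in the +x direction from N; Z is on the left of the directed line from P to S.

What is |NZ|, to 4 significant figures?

56.25

Checks: |PZ| = 45.90 ✓; |ZS| = 31.70 ✓.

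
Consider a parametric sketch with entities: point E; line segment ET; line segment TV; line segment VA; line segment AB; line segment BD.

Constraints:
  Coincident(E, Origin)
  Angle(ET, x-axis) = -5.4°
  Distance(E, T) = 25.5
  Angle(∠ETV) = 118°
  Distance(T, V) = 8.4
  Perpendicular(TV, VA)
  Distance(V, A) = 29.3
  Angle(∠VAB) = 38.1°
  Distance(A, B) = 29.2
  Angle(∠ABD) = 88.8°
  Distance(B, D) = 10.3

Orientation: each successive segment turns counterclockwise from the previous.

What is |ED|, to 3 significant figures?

24.8

E is at the origin; ET runs at -5.4° with length 25.5, so T = (25.4, -2.40). ∠ETV = 118.0° gives TV at 56.6° from the x-axis; with |TV| = 8.4, V = (30.0, 4.61). The perpendicularity gives VA at right angles to TV, so VA runs at 147°; with |VA| = 29.3, A = (5.55, 20.7). ∠VAB = 38.1° gives AB at -71.5° from the x-axis; with |AB| = 29.2, B = (14.8, -6.95). ∠ABD = 88.8° gives BD at 19.7° from the x-axis; with |BD| = 10.3, D = (24.5, -3.48). Then |ED| = |D − E| = 24.8.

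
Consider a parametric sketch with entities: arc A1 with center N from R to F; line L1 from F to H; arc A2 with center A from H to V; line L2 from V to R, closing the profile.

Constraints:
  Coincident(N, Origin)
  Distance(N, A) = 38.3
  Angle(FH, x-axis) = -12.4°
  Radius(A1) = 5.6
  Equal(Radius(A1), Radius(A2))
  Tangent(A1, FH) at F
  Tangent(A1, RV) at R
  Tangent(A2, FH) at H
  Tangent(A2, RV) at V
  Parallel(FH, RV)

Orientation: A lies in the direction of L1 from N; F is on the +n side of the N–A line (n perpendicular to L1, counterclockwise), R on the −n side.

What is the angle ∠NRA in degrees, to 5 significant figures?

81.681°

N is at the origin and A lies 38.3 along u from N, so A = 38.3·u = (37.407, -8.2244). Tangency of A1 to both parallel lines with radius 5.6 puts F and R at N ± 5.6·n: F = (1.2025, 5.4694), R = (-1.2025, -5.4694). Then cos ∠NRA = RN·RA / (|RN||RA|), giving 81.681°.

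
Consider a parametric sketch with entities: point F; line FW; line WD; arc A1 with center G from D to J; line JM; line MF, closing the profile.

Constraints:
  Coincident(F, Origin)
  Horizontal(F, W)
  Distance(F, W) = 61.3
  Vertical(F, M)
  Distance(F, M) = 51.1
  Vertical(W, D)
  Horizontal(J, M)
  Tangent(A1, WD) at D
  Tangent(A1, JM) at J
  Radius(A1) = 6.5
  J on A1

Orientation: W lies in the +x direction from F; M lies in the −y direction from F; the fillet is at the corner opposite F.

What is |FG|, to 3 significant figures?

70.7

F is at the origin; FW is horizontal with |FW| = 61.3 and W on the +x side, so W = (61.3, 0.00). FM is vertical with |FM| = 51.1 and M on the −y side, so M = (0.00, -51.1). The virtual corner opposite F is at (61.3, -51.1). Since A1 is tangent to WD there, GD ⟂ WD and since A1 is tangent to JM there, GJ ⟂ JM, with radius 6.5, so the center G sits 6.5 in from both sides at G = (54.8, -44.6). Then |FG| = |G − F| = 70.7.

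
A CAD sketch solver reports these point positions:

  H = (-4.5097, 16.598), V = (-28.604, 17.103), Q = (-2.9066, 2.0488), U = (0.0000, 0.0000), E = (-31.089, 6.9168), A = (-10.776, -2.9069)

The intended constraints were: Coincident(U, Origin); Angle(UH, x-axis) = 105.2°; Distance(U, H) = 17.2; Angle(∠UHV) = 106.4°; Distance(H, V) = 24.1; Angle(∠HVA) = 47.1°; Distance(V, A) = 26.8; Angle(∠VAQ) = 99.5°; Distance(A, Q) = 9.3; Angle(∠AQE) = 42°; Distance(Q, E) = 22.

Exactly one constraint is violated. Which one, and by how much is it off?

Distance(Q, E) = 22 — off by 6.60.

U = (0.00, 0.00) ✓; UH at 105.2° ✓; |UH| = 17.20 ✓; ∠UHV = 106.4° ✓; |HV| = 24.10 ✓; ∠HVA = 47.10° ✓; |VA| = 26.80 ✓; ∠VAQ = 99.50° ✓; |AQ| = 9.300 ✓; ∠AQE = 42.00° ✓; |QE| = 28.60 ✗.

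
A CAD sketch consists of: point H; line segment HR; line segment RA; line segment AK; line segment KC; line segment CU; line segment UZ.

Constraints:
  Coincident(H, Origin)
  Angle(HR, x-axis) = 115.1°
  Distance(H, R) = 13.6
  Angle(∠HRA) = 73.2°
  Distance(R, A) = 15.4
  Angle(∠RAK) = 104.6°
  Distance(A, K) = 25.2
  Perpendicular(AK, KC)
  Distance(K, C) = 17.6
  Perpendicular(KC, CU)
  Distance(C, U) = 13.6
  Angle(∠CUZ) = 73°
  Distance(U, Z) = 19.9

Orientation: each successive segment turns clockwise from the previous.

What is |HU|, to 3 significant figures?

3.73

H is at the origin; HR runs at 115.1° with length 13.6, so R = (-5.77, 12.3). ∠HRA = 73.2° gives RA at 8.30° from the x-axis; with |RA| = 15.4, A = (9.47, 14.5). ∠RAK = 104.6° gives AK at -67.1° from the x-axis; with |AK| = 25.2, K = (19.3, -8.68). The perpendicularity gives KC at right angles to AK, so KC runs at -157°; with |KC| = 17.6, C = (3.06, -15.5). KC ⟂ CU, so CU runs at 113°; with |CU| = 13.6, U = (-2.23, -3.00). Then |HU| = |U − H| = 3.73.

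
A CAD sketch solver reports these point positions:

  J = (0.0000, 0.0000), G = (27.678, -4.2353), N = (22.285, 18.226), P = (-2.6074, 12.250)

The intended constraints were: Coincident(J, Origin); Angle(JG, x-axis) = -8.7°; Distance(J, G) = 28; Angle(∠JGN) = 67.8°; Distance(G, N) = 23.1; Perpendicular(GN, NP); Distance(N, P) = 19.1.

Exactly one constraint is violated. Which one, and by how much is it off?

Distance(N, P) = 19.1 — off by 6.50.

J = (0.00, 0.00) ✓; JG at -8.700° ✓; |JG| = 28.00 ✓; ∠JGN = 67.80° ✓; |GN| = 23.10 ✓; ∠(GN, NP) = 90.00° ✓; |NP| = 25.60 ✗.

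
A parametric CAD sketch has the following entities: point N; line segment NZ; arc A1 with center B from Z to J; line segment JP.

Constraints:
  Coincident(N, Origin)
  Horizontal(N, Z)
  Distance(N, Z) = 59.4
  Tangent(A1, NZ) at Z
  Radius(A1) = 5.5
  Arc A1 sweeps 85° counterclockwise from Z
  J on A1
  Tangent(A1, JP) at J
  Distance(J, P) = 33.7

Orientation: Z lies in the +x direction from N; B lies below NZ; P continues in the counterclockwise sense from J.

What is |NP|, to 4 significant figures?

63.94

N is at the origin; N and Z share the same y with |NZ| = 59.4 and Z on the +x side, so Z = (59.40, 0.000). Tangency of A1 to NZ means the radius BZ is perpendicular to NZ, so B = Z + (0, -5.5) = (59.40, -5.500). On A1, Z sits at bearing 90° from B; an 85° counterclockwise sweep puts J at bearing 175°, so J = B + 5.5·(cos 175°, sin 175°) = (53.92, -5.021). Tangency of A1 to JP means the radius BJ is perpendicular to JP, so JP runs along (−sin 175°, cos 175°); with |JP| = 33.7, P = (50.98, -38.59). Then |NP| = |P − N| = 63.94.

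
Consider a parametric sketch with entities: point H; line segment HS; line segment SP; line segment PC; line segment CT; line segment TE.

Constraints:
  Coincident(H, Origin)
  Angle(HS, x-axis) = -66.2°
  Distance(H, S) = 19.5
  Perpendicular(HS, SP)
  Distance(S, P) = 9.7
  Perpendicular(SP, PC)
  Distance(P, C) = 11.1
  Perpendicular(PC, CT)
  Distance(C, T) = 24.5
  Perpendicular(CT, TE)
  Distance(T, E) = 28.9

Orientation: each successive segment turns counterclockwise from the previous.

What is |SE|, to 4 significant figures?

23.15

H is at the origin; HS runs at -66.2° with length 19.5, so S = (7.869, -17.84). The perpendicularity gives SP at right angles to HS, so SP runs at 23.80°; with |SP| = 9.7, P = (16.74, -13.93). SP is perpendicular to PC, so PC runs at 113.8°; with |PC| = 11.1, C = (12.26, -3.771). PC ⟂ CT, so CT runs at -156.2°; with |CT| = 24.5, T = (-10.15, -13.66). CT is perpendicular to TE, so TE runs at -66.20°; with |TE| = 28.9, E = (1.511, -40.10). Then |SE| = |E − S| = 23.15.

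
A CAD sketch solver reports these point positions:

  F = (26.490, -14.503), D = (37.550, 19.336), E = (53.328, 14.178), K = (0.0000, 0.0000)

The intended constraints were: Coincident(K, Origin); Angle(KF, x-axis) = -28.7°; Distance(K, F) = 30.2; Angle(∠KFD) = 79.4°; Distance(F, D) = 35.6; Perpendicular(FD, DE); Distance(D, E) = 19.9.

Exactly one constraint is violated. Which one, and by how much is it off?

Distance(D, E) = 19.9 — off by 3.30.

K = (0.00, 0.00) ✓; KF at -28.70° ✓; |KF| = 30.20 ✓; ∠KFD = 79.40° ✓; |FD| = 35.60 ✓; ∠(FD, DE) = 90.00° ✓; |DE| = 16.60 ✗.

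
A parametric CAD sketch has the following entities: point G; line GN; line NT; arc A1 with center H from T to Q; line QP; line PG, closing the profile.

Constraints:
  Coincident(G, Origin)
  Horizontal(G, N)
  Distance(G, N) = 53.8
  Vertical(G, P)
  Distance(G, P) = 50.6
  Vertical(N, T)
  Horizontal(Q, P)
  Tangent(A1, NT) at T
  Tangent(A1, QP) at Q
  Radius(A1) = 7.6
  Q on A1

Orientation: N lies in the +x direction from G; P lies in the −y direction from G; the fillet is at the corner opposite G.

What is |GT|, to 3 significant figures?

68.9

G is at the origin; G and N share the same y with |GN| = 53.8 and N on the +x side, so N = (53.8, 0.00). GP is vertical with |GP| = 50.6 and P on the −y side, so P = (0.00, -50.6). The virtual corner opposite G is at (53.8, -50.6). The tangent condition forces HT to be normal to NT and A1 meets QP tangentially, so HQ is at right angles to QP, with radius 7.6, so the center H sits 7.6 in from both sides at H = (46.2, -43.0). That places the tangent points at T = (53.8, -43.0) on NT and Q = (46.2, -50.6) on QP. Then |GT| = |T − G| = 68.9.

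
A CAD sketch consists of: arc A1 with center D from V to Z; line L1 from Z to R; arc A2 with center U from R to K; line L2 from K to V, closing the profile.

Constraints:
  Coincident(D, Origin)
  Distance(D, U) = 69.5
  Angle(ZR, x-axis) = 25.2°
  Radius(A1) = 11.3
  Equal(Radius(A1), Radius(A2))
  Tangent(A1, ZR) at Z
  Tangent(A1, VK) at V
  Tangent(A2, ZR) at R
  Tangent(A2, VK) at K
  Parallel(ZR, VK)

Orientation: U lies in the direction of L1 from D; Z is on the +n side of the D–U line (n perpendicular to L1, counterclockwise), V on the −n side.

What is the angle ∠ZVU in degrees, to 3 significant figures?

80.8°

D is at the origin and U lies 69.5 along u from D, so U = 69.5·u = (62.9, 29.6). Tangency of A1 to both parallel lines with radius 11.3 puts Z and V at D ± 11.3·n: Z = (-4.81, 10.2), V = (4.81, -10.2). Then cos ∠ZVU = VZ·VU / (|VZ||VU|), giving 80.8°.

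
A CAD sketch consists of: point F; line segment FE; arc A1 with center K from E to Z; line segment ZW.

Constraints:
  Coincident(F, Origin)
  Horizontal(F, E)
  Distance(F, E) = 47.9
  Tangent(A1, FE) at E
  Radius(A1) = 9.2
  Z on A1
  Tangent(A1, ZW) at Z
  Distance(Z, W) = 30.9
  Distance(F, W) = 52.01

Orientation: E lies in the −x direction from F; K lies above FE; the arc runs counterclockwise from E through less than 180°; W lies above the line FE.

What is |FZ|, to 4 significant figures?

39.60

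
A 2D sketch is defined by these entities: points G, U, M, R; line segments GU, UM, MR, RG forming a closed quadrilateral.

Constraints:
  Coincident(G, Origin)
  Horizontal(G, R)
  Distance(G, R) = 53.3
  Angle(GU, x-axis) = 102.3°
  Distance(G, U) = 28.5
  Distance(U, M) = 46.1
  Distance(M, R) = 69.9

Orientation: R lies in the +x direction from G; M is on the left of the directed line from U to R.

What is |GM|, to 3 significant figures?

67.4

Checks: |UM| = 46.10 ✓; |MR| = 69.90 ✓.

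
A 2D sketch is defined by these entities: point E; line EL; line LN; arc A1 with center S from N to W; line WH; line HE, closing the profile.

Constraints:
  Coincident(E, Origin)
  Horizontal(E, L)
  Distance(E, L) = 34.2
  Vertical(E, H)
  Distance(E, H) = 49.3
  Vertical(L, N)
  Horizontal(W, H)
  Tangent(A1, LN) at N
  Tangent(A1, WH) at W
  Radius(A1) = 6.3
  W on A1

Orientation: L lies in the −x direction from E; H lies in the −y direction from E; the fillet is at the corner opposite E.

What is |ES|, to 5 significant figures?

51.258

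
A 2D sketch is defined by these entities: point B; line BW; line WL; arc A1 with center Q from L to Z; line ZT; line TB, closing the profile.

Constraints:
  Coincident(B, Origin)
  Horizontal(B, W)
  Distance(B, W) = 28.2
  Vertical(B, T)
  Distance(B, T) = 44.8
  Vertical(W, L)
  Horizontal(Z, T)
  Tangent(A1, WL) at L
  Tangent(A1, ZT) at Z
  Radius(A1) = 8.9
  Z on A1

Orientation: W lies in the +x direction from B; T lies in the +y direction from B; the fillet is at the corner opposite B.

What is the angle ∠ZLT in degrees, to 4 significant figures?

27.48°

The virtual corner opposite B is at (28.20, 44.80). Since A1 is tangent to WL there, QL ⟂ WL and A1 meets ZT tangentially, so QZ is at right angles to ZT, with radius 8.9, so the center Q sits 8.9 in from both sides at Q = (19.30, 35.90). That places the tangent points at L = (28.20, 35.90) on WL and Z = (19.30, 44.80) on ZT. Then cos ∠ZLT = LZ·LT / (|LZ||LT|), giving 27.48°.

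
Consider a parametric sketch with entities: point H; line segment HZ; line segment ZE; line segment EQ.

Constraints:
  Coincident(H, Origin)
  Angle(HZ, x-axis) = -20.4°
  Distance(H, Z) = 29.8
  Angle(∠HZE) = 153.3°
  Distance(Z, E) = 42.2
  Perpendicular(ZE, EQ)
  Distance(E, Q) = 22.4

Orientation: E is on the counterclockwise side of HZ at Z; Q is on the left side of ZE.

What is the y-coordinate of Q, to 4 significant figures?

16.51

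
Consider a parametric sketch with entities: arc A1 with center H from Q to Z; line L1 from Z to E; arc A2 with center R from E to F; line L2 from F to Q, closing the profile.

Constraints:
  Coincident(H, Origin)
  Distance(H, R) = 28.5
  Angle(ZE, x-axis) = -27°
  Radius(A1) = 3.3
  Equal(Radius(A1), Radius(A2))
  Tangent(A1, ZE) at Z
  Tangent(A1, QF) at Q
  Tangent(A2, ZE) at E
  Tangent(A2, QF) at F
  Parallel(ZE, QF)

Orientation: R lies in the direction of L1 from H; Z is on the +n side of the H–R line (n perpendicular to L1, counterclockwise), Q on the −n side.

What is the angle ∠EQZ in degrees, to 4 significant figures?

76.96°

The slot axis is L1's direction at -27.0°, so u = (cos -27.0°, sin -27.0°) = (0.8910, -0.4540) and n = (−sin -27.0°, cos -27.0°) = (0.4540, 0.8910). H is at the origin and R lies 28.5 along u from H, so R = 28.5·u = (25.39, -12.94). Tangency of A1 to both parallel lines with radius 3.3 puts Z and Q at H ± 3.3·n: Z = (1.498, 2.940), Q = (-1.498, -2.940). Equal radii place E and F the same way about R: E = R + 3.3·n = (26.89, -9.998), F = R − 3.3·n = (23.90, -15.88). Then cos ∠EQZ = QE·QZ / (|QE||QZ|), giving 76.96°.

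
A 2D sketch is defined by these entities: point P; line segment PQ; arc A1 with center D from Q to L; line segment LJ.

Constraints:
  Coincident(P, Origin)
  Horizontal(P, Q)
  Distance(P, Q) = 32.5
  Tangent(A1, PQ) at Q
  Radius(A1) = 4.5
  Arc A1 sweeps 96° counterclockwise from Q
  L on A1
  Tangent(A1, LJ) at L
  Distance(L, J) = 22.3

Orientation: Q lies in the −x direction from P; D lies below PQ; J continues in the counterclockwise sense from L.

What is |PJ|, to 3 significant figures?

44.0

P is at the origin; P and Q share the same y with |PQ| = 32.5 and Q on the −x side, so Q = (-32.5, 0.00). Since A1 is tangent to PQ there, DQ ⟂ PQ, so D = Q + (0, -4.5) = (-32.5, -4.50). On A1, Q sits at bearing 90° from D; a 96° counterclockwise sweep puts L at bearing 186°, so L = D + 4.5·(cos 186°, sin 186°) = (-37.0, -4.97). Tangency of A1 to LJ means the radius DL is perpendicular to LJ, so LJ runs along (−sin 186°, cos 186°); with |LJ| = 22.3, J = (-34.6, -27.1). Then |PJ| = |J − P| = 44.0.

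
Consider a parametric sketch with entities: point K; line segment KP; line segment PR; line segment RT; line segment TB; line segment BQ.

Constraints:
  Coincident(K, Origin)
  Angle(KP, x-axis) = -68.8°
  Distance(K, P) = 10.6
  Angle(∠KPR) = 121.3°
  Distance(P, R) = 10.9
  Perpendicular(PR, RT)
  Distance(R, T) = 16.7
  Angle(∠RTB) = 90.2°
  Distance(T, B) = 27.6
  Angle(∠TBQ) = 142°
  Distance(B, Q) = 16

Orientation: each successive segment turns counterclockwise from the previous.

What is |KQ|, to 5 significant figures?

23.925

∠RTB = 90.2° gives TB at 169.70° from the x-axis; with |TB| = 27.6, B = (-9.6623, 9.5820). ∠TBQ = 142.0° gives BQ at -152.30° from the x-axis; with |BQ| = 16.0, Q = (-23.829, 2.1445). Then |KQ| = |Q − K| = 23.925.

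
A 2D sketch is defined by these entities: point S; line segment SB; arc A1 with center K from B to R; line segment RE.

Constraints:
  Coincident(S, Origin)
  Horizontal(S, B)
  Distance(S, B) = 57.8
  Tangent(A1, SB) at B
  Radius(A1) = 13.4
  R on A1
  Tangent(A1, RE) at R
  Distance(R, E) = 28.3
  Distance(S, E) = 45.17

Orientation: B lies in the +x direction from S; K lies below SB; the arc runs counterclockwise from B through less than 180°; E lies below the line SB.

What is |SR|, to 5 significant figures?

46.609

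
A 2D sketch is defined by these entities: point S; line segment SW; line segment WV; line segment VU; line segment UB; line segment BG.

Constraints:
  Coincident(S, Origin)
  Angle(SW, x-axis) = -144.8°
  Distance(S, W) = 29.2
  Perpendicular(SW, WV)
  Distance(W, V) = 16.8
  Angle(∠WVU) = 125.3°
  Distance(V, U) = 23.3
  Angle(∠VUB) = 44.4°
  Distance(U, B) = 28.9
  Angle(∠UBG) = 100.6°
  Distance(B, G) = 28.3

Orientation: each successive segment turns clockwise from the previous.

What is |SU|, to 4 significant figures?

31.93

S is at the origin; SW runs at -144.8° with length 29.2, so W = (-23.86, -16.83). The perpendicularity gives WV at right angles to SW, so WV runs at 125.2°; with |WV| = 16.8, V = (-33.54, -3.104). ∠WVU = 125.3° gives VU at 70.50° from the x-axis; with |VU| = 23.3, U = (-25.77, 18.86). Then |SU| = |U − S| = 31.93.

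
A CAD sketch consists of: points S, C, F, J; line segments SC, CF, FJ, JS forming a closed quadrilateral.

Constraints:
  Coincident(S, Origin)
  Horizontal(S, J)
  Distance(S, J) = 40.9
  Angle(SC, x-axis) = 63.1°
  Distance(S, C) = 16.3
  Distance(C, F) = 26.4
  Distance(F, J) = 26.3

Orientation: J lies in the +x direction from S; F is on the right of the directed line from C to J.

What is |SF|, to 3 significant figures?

19.5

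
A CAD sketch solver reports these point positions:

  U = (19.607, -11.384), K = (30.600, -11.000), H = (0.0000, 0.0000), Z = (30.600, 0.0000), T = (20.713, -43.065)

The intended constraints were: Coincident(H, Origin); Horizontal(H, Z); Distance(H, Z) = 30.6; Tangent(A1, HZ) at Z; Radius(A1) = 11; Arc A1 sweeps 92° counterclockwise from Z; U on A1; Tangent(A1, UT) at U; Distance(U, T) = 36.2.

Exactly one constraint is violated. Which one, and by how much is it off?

Distance(U, T) = 36.2 — off by 4.50.

H = (0.00, 0.00) ✓; H.y = 0.00, Z.y = 0.00 ✓; |HZ| = 30.60 ✓; ∠(KZ, ZH) = 90.00° ✓; |KZ| = 11.00 ✓; bearing(K→U) − bearing(K→Z) = 92.00° ✓; |KU| = 11.00 ✓; ∠(KU, UT) = 90.00° ✓; |UT| = 31.70 ✗.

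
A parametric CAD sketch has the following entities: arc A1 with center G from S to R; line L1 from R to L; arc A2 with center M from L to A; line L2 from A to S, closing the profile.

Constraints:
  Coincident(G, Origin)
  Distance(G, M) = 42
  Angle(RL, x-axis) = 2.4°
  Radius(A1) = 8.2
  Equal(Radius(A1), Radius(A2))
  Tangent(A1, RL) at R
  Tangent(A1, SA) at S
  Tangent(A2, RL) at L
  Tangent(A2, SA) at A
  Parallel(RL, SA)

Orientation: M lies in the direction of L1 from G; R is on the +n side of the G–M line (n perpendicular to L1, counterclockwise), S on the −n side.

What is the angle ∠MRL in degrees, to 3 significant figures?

11.0°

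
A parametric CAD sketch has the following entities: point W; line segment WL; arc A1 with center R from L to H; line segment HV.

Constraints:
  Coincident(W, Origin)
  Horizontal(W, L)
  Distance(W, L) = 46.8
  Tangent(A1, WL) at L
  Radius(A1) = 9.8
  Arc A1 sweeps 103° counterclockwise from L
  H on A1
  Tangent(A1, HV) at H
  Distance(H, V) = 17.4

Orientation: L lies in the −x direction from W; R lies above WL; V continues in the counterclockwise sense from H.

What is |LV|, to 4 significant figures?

29.50

On A1, L sits at bearing -90° from R; a 103° counterclockwise sweep puts H at bearing 13°, so H = R + 9.8·(cos 13°, sin 13°) = (-37.25, 12.00). The tangent condition forces RH to be normal to HV, so HV runs along (−sin 13°, cos 13°); with |HV| = 17.4, V = (-41.17, 28.96). Then |LV| = |V − L| = 29.50.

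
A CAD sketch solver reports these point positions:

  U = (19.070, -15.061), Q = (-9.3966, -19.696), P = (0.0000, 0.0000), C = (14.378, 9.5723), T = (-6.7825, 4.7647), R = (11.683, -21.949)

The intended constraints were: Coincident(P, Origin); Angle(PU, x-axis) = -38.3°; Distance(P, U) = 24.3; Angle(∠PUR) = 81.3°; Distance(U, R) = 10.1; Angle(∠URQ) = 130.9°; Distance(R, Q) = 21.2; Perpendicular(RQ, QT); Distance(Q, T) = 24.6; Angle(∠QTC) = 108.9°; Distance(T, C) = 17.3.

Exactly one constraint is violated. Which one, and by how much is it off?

Distance(T, C) = 17.3 — off by 4.40.

P = (0.00, 0.00) ✓; PU at -38.30° ✓; |PU| = 24.30 ✓; ∠PUR = 81.30° ✓; |UR| = 10.10 ✓; ∠URQ = 130.9° ✓; |RQ| = 21.20 ✓; ∠(RQ, QT) = 90.00° ✓; |QT| = 24.60 ✓; ∠QTC = 108.9° ✓; |TC| = 21.70 ✗.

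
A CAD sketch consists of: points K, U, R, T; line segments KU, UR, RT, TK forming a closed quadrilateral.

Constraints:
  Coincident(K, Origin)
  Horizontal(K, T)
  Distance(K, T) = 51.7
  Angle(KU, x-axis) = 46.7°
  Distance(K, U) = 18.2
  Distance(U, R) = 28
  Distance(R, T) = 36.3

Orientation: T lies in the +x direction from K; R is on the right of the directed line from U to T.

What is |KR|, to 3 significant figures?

23.1

K is at the origin; KT is horizontal with |KT| = 51.7 and T in +x, so T = (51.7, 0). KU runs at 46.7° with |KU| = 18.2, so U = (12.5, 13.2). R is determined by |UR| = 28.0 and |RT| = 36.3 together: it lies at the intersection of circle(U, 28.0) and circle(T, 36.3). With |UT| = 41.4, the foot of the radical line on UT is 14.3 from U and the perpendicular offset is √(28.0² − 14.3²) = 24.1. Taking the right-of-UT solution: R = (18.3, -14.1).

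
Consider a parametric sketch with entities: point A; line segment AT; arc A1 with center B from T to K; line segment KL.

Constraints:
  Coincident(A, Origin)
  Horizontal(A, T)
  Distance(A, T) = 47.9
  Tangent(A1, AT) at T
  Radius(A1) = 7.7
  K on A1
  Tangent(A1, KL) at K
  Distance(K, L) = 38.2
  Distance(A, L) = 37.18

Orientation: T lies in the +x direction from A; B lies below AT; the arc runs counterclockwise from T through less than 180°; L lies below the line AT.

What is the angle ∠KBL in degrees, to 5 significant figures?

78.604°

Checks: |BK| = 7.700 ✓; ∠(BK, KL) = 90.00° ✓; |KL| = 38.20 ✓; |AL| = 37.18 ✓.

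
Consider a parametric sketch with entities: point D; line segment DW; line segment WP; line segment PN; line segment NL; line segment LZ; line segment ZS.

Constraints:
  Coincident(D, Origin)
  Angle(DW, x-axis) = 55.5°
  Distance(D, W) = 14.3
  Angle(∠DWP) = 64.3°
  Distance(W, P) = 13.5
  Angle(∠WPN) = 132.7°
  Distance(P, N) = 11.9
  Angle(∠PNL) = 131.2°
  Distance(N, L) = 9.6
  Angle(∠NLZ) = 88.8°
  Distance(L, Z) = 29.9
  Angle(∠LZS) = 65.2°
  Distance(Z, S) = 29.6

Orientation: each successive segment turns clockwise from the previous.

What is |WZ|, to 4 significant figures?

17.12

D is at the origin; DW runs at 55.5° with length 14.3, so W = (8.100, 11.79). ∠DWP = 64.3° gives WP at -60.20° from the x-axis; with |WP| = 13.5, P = (14.81, 0.07017). ∠WPN = 132.7° gives PN at -107.5° from the x-axis; with |PN| = 11.9, N = (11.23, -11.28). ∠PNL = 131.2° gives NL at -156.3° from the x-axis; with |NL| = 9.6, L = (2.440, -15.14). ∠NLZ = 88.8° gives LZ at 112.5° from the x-axis; with |LZ| = 29.9, Z = (-9.002, 12.49). Then |WZ| = |Z − W| = 17.12.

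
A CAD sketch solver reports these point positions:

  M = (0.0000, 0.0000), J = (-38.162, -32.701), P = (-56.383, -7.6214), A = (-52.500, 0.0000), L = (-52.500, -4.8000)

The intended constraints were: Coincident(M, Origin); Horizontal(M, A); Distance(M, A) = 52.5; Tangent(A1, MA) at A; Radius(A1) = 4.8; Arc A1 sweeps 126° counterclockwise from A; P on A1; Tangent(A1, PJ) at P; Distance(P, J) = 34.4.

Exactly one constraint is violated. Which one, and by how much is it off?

Distance(P, J) = 34.4 — off by 3.40.

M = (0.00, 0.00) ✓; M.y = 0.00, A.y = 0.00 ✓; |MA| = 52.50 ✓; ∠(LA, AM) = 90.00° ✓; |LA| = 4.800 ✓; bearing(L→P) − bearing(L→A) = 126.0° ✓; |LP| = 4.800 ✓; ∠(LP, PJ) = 90.00° ✓; |PJ| = 31.00 ✗.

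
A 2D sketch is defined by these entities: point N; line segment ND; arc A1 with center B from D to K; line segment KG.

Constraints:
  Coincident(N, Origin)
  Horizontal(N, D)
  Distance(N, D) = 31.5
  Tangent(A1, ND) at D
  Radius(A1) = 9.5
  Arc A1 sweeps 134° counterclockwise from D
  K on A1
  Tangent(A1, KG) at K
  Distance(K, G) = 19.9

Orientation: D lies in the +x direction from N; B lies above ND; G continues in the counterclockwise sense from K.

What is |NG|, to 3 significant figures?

39.1

On A1, D sits at bearing -90° from B; a 134° counterclockwise sweep puts K at bearing 44°, so K = B + 9.5·(cos 44°, sin 44°) = (38.3, 16.1). The tangent condition forces BK to be normal to KG, so KG runs along (−sin 44°, cos 44°); with |KG| = 19.9, G = (24.5, 30.4). Then |NG| = |G − N| = 39.1.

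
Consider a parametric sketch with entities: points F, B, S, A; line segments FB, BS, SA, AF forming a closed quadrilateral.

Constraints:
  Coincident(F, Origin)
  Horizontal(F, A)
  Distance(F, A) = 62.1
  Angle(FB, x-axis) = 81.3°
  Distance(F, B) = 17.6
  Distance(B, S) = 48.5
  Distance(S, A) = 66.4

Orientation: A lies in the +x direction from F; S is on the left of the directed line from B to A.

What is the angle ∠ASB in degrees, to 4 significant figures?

62.98°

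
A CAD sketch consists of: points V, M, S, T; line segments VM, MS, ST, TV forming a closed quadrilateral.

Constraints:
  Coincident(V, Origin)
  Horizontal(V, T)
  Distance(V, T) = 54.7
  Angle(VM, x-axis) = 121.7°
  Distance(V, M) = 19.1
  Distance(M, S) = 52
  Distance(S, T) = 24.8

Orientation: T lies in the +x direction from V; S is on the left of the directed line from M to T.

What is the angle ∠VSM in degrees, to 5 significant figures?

21.469°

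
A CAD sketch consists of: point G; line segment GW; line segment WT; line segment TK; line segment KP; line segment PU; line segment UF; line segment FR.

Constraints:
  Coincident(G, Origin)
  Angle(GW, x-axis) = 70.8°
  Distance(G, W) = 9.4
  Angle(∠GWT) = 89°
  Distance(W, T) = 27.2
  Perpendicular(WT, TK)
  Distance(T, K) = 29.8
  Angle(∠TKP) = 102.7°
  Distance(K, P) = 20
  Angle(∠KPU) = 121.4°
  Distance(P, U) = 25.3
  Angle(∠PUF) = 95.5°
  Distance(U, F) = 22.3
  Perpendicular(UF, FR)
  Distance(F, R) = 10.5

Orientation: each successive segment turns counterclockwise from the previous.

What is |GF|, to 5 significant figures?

11.238

∠KPU = 121.4° gives PU at 27.700° from the x-axis; with |PU| = 25.3, U = (7.5063, -9.4468). ∠PUF = 95.5° gives UF at 112.20° from the x-axis; with |UF| = 22.3, F = (-0.91957, 11.200). Then |GF| = |F − G| = 11.238.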